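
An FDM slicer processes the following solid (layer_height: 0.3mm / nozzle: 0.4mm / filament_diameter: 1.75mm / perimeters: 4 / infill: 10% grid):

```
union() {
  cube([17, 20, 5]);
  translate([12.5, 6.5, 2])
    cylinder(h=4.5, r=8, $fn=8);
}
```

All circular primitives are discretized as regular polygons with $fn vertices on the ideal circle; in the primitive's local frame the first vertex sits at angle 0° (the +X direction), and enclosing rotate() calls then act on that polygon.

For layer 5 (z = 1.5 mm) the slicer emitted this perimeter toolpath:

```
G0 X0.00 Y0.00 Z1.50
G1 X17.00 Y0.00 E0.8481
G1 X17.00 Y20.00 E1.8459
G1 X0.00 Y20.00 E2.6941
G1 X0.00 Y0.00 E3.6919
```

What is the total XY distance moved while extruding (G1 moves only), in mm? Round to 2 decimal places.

74.00 mm

Sum the Euclidean lengths of each G1 segment: total = 74.00 mm.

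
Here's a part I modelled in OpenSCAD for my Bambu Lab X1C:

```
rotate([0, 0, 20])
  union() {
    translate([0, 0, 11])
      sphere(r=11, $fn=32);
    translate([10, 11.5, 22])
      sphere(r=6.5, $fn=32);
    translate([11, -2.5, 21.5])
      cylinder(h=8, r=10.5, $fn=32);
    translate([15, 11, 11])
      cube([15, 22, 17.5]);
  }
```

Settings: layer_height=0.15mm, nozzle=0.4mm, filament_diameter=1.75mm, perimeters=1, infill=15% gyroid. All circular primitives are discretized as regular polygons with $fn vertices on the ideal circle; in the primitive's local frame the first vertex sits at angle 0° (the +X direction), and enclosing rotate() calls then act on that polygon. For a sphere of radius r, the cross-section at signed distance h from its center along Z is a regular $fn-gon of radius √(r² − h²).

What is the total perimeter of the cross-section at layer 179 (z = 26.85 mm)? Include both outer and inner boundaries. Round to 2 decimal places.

At z = 26.85 mm: the sphere is not intersected at this z (|z−center|=15.850 > r=11); the r=6.5 sphere at (10, 11.5) contributes a regular 32-gon of circumradius √(6.5²−4.85²) = 4.328 (perimeter = 2·32·4.328·sin(180°/32) = 27.15 mm); the cylinder at (11, -2.5): section is a regular 32-gon, circumradius r=10.5 (perimeter = 2·32·10.500·sin(180°/32) = 65.87 mm); the 15×22 cube at (15, 11) contributes its full rectangle (perimeter 74.00 mm); Merging all regions: the regions partially overlap (shared area 2.09 mm²), so the edge portions inside another operand are dropped and the merged outline is re-measured after clipping — boundary = 158.51 mm; (rotated 20° about Z; rotation is an isometry so areas/perimeters/island counts are preserved). Overall, the cross-section has 2 separate islands. Total boundary length (outer) = 158.51 mm.

158.51 mm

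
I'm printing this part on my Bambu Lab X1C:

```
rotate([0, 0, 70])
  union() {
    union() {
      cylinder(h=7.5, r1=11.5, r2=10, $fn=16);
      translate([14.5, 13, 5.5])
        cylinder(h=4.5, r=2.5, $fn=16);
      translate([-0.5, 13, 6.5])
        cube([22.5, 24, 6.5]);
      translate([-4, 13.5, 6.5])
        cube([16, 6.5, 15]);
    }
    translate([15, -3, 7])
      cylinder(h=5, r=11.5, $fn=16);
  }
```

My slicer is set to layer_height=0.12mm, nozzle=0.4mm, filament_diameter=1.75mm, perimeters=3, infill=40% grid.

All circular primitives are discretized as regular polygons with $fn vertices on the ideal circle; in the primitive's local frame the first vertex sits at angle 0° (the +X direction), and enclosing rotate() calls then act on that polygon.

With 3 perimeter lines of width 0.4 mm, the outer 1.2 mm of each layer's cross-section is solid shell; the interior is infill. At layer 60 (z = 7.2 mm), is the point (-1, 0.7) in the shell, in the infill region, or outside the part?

infill

At z = 7.2 mm: the cone: at t=0.960 of its height the radius interpolates to r₁+(r₂−r₁)t = 10.060, giving a regular 16-gon of that circumradius; the r=2.5 cylinder at (14.5, 13) contributes a regular 16-gon of circumradius 2.5; the cube at (-0.5, 13) is present — its section is the full 22.5×24 rectangle; the cube at (-4, 13.5) (footprint 16×6.5) is included at this height; Taking the union: the regions partially overlap (shared area 90.82 mm²), so overlapping operands fuse into one piece — 2 connected regions; the r=11.5 cylinder at (15, -3) contributes a regular 16-gon of circumradius 11.5; Merging all regions: the regions partially overlap (shared area 60.80 mm²), so overlapping operands fuse into one piece — 2 connected regions; (whole slice rotated 70° about Z — lengths, areas and connectivity unchanged). Overall, the cross-section has 2 separate islands. Undo the 70° rotation: the query point maps to (0.316, 1.179) in the un-rotated model frame. The nearest boundary edge runs (0.00, 10.06)→(3.85, 9.29); distance from the point to it = 8.65 mm. (Shell/infill is judged within the island containing the point — the largest one.) The point is inside the cross-section and 8.65 mm from the nearest boundary — more than the 1.2 mm shell width (3 × 0.4), so it's in the infill interior.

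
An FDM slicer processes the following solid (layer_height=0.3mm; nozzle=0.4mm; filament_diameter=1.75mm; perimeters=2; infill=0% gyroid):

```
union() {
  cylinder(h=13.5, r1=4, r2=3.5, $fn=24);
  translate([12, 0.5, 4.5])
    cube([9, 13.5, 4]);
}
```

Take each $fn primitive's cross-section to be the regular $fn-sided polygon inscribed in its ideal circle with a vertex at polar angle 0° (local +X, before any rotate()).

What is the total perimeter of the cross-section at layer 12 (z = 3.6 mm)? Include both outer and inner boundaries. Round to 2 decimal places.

24.23 mm

At z = 3.6 mm: the cone contributes a regular 24-gon of circumradius 3.867 (interpolated between r1=4 and r2=3.5 at t=0.267) (perimeter = 2·24·3.867·sin(180°/24) = 24.23 mm); the cube at (12, 0.5) does not reach this height (z outside [4.5, 8.5]); Combining (union): only the cone is present, so the union is just that shape — boundary = 24.23 mm. Overall, the cross-section is a single solid region. Total boundary length (outer) = 24.23 mm.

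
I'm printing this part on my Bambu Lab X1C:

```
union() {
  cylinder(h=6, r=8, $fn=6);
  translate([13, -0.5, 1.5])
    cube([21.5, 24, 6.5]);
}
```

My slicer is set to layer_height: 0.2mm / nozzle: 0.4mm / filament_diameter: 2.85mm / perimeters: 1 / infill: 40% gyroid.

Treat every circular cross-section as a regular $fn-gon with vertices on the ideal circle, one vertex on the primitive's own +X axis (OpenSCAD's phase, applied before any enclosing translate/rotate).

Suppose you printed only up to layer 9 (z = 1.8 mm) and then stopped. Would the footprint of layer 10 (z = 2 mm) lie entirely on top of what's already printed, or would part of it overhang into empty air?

Compare the two slices. At z = 1.8: the r=8 cylinder gives a regular 6-gon of circumradius 8 (constant along its height) (area = (6/2)·8.000²·sin(360°/6) = 166.28 mm²); the 21.5×24 cube at (13, -0.5) contributes its full rectangle (area 516.00 mm²); Merging all regions: the 2 present regions are separate (no shared area or edge), so areas and boundary lengths simply add and each stays a separate island — area = 682.28 mm². At z = 2: the r=8 cylinder gives a regular 6-gon of circumradius 8 (constant along its height) (area = (6/2)·8.000²·sin(360°/6) = 166.28 mm²); the cube at (13, -0.5) is present — its section is the full 21.5×24 rectangle (area 516.00 mm²); Combining (union): the 2 present regions are separate (no shared area or edge), so areas and boundary lengths simply add and each stays a separate island — area = 682.28 mm². Checking containment: the cross-section at z = 2 is a subset of the cross-section at z = 1.8.

entirely on top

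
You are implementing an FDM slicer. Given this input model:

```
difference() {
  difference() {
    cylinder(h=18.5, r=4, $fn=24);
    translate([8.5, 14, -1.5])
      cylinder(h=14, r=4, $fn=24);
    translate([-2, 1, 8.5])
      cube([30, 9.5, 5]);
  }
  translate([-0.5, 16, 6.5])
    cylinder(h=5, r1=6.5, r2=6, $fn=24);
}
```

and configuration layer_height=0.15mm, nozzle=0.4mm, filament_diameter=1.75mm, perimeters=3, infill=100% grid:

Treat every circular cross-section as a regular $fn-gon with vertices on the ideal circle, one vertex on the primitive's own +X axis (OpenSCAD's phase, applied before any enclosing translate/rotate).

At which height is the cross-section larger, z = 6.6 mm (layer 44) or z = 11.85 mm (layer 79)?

Layer 44 (z = 6.6): the r=4 cylinder gives a regular 24-gon of circumradius 4 (constant along its height) (area = (24/2)·4.000²·sin(360°/24) = 49.69 mm²); the r=4 cylinder at (8.5, 14) gives a regular 24-gon of circumradius 4 (constant along its height) (area = (24/2)·4.000²·sin(360°/24) = 49.69 mm²); the cube at (-2, 1) does not reach this height (z outside [8.5, 13.5]); After the difference (first − rest): starting from the r=4 cylinder (49.69 mm²), the r=4 cylinder at (8.5, 14) misses the remaining region (no effect) — area = 49.69 mm²; the cone at (-0.5, 16) contributes a regular 24-gon of circumradius 6.490 (interpolated between r1=6.5 and r2=6 at t=0.020) (area = (24/2)·6.490²·sin(360°/24) = 130.82 mm²); Subtracting the remaining from the first: starting from the result so far (49.69 mm²), the cone at (-0.5, 16) misses the remaining region (no effect) — area = 49.69 mm². So its area = 49.69 mm². Layer 79 (z = 11.85): the cylinder: section is a regular 24-gon, circumradius r=4 (area = (24/2)·4.000²·sin(360°/24) = 49.69 mm²); the r=4 cylinder at (8.5, 14) gives a regular 24-gon of circumradius 4 (constant along its height) (area = (24/2)·4.000²·sin(360°/24) = 49.69 mm²); the cube at (-2, 1) (footprint 30×9.5) is included at this height (area 285.00 mm²); Taking the first minus the rest: starting from the r=4 cylinder (49.69 mm²), the r=4 cylinder at (8.5, 14) misses the remaining region (no effect); the 30×9.5 cube at (-2, 1) partially overlaps it — only the 14.09 mm² overlap (of its 285.00 mm²) is removed, clipping the outline — area = 35.60 mm²; the cone at (-0.5, 16) is absent (z outside [6.5, 11.5]); Subtracting the remaining from the first: none of the subtracted shapes is present at this height, so the result so far is unchanged — area = 35.60 mm². So its area = 35.60 mm². Layer 44 is larger (49.69 vs 35.60 mm²).

layer 44 (z = 6.6 mm)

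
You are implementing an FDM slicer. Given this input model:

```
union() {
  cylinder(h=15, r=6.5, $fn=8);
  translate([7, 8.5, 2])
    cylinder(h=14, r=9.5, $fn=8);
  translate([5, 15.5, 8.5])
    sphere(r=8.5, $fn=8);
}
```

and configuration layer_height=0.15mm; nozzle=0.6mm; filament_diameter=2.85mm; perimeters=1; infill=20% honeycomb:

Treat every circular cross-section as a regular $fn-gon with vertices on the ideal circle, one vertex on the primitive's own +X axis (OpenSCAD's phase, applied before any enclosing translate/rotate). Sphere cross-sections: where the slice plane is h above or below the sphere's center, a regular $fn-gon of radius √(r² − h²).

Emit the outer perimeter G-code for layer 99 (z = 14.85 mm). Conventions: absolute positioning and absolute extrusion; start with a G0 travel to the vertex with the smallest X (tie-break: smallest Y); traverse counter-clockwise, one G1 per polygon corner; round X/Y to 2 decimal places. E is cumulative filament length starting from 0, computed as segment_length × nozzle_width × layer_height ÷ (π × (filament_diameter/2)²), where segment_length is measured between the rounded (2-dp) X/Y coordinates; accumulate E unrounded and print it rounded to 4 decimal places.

At z = 14.85 mm: the r=6.5 cylinder contributes a regular 8-gon of circumradius 6.5; the cylinder at (7, 8.5): section is a regular 8-gon, circumradius r=9.5; the sphere at (5, 15.5): section is a regular 8-gon, circumradius = √(r²−h²) = √(8.5²−6.35²) = 5.650; Merging all regions: the regions partially overlap (shared area 87.04 mm²), so overlapping operands fuse into one piece — 1 connected region. The outline is a single polygon with 18 vertices. Extrusion per mm of travel: 0.6 × 0.15 / (π × 1.425²) = 0.014108. Accumulating E over each segment gives final E = 1.1355.

G0 X-6.50 Y0.00 Z14.85
G1 X-4.60 Y-4.60 E0.0702
G1 X0.00 Y-6.50 E0.1404
G1 X4.60 Y-4.60 E0.2106
G1 X6.22 Y-0.68 E0.2705
G1 X7.00 Y-1.00 E0.2824
G1 X13.72 Y1.78 E0.3850
G1 X16.50 Y8.50 E0.4876
G1 X13.72 Y15.22 E0.5902
G1 X10.16 Y16.69 E0.6445
G1 X9.00 Y19.50 E0.6874
G1 X5.00 Y21.15 E0.7484
G1 X1.00 Y19.50 E0.8095
G1 X-0.65 Y15.50 E0.8705
G1 X-0.13 Y14.23 E0.8899
G1 X-2.50 Y8.50 E0.9774
G1 X-1.43 Y5.91 E1.0169
G1 X-4.60 Y4.60 E1.0653
G1 X-6.50 Y0.00 E1.1355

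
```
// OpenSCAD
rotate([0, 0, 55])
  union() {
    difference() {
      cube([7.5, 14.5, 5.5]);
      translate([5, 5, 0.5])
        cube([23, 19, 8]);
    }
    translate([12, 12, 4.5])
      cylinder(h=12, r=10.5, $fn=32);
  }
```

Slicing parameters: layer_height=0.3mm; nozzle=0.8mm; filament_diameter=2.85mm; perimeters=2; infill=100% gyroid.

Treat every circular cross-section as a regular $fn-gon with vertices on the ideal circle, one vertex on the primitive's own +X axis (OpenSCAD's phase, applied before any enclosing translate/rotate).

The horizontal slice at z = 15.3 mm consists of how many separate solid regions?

1

At z = 15.3 mm: the cube is not intersected at this z (z outside [0, 5.5]); the cube at (5, 5) is absent (z outside [0.5, 8.5]); Subtracting the remaining from the first: the first operand is absent here, so nothing remains; the r=10.5 cylinder at (12, 12) contributes a regular 32-gon of circumradius 10.5; Merging all regions: only the r=10.5 cylinder at (12, 12) is present, so the union is just that shape — 1 connected region; (whole slice rotated 55° about Z — lengths, areas and connectivity unchanged). The result has 1 disconnected region.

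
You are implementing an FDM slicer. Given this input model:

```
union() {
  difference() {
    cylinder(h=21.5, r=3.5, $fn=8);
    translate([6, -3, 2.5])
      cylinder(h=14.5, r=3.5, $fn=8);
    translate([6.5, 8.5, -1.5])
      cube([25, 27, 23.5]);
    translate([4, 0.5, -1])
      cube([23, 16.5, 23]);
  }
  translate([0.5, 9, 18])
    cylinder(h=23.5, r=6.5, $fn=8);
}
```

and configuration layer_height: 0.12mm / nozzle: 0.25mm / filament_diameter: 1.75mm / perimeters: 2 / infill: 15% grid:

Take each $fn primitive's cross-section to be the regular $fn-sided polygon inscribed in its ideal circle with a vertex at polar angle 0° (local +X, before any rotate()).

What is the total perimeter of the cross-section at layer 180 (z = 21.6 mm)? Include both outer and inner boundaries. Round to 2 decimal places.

39.80 mm

At z = 21.6 mm: the cylinder is not intersected at this z (z outside [0, 21.5]); the cylinder at (6, -3) is absent (z outside [2.5, 17]); the cube at (6.5, 8.5) is present — its section is the full 25×27 rectangle (perimeter 104.00 mm); the cube at (4, 0.5) (footprint 23×16.5) is included at this height (perimeter 79.00 mm); Subtracting the remaining from the first: the first operand is absent here, so nothing remains; the r=6.5 cylinder at (0.5, 9) gives a regular 8-gon of circumradius 6.5 (constant along its height) (perimeter = 2·8·6.500·sin(180°/8) = 39.80 mm); Merging all regions: only the r=6.5 cylinder at (0.5, 9) is present, so the union is just that shape — boundary = 39.80 mm. Overall, the cross-section is a single solid region. Total boundary length (outer) = 39.80 mm.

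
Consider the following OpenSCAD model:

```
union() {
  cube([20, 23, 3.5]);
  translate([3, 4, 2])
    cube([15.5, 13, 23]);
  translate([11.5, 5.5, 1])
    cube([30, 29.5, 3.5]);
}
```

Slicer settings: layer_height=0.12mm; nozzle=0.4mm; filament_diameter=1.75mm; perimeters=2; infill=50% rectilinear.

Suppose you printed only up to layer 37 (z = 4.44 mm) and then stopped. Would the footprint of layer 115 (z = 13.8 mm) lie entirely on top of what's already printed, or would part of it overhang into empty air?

Compare the two slices. At z = 4.44: the cube is not intersected at this z (z outside [0, 3.5]); the cube at (3, 4) (footprint 15.5×13) is included at this height (area 201.50 mm²); the 30×29.5 cube at (11.5, 5.5) contributes its full rectangle (area 885.00 mm²); Combining (union): the regions partially overlap — summed areas 1086.50 mm² minus the doubly-counted overlap 80.50 mm² gives 1006.00 mm² — area = 1006.00 mm². At z = 13.8: the cube is absent (z outside [0, 3.5]); the 15.5×13 cube at (3, 4) contributes its full rectangle (area 201.50 mm²); the cube at (11.5, 5.5) is absent (z outside [1, 4.5]); Combining (union): only the 15.5×13 cube at (3, 4) is present, so the union is just that shape — area = 201.50 mm². Checking containment: the cross-section at z = 13.8 is a subset of the cross-section at z = 4.44.

entirely on top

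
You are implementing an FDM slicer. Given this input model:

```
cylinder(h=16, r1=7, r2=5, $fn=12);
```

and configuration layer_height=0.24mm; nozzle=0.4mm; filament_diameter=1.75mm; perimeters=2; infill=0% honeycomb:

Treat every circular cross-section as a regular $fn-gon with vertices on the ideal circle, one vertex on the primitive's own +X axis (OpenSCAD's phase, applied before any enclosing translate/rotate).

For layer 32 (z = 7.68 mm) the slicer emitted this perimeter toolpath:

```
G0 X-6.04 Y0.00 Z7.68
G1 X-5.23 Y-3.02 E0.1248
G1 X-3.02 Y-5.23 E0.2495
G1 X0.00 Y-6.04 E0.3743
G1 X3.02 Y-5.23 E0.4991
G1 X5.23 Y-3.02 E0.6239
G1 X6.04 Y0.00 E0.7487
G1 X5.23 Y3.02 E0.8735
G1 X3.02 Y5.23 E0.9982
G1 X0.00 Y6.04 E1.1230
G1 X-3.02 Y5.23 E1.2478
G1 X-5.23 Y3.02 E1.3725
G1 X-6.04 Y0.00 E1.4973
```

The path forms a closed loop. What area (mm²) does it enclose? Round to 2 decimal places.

Apply the shoelace formula to the sequence of (X, Y) vertices; enclosed area = 109.43 mm².

109.43 mm²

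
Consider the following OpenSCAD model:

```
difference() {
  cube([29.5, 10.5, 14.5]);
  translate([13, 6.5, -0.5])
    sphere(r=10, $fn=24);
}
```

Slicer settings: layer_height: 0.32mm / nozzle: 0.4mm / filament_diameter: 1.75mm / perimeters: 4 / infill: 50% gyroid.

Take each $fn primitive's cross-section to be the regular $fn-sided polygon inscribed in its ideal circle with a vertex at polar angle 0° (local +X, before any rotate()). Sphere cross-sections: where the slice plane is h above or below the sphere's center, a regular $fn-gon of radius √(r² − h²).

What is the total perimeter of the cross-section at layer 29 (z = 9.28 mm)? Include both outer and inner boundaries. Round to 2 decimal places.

At z = 9.28 mm: the 29.5×10.5 cube contributes its full rectangle (perimeter 80.00 mm); the sphere at (13, 6.5): section is a regular 24-gon, circumradius = √(r²−h²) = √(10²−9.78²) = 2.086 (perimeter = 2·24·2.086·sin(180°/24) = 13.07 mm); Taking the first minus the rest: starting from the 29.5×10.5 cube, the r=10 sphere at (13, 6.5) lies wholly inside it (removes its full 13.52 mm² and its 13.07 mm outline becomes a hole wall) — boundary (outer + 1 inner loop) = 93.07 mm. Overall, the cross-section is one region with 1 hole. Total boundary length (outer + inner) = 93.07 mm.

93.07 mm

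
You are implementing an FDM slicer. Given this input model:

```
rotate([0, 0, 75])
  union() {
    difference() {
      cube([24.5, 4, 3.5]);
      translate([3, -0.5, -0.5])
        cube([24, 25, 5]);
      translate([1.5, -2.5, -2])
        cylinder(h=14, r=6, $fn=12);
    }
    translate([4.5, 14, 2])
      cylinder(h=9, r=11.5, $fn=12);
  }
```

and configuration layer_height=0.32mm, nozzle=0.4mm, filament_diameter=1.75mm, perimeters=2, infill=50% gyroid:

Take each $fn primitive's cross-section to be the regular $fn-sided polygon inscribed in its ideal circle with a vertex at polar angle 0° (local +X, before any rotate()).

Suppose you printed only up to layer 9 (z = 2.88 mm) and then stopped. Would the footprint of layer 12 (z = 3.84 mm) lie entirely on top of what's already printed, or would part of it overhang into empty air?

entirely on top

Compare the two slices. At z = 2.88: the cube is present — its section is the full 24.5×4 rectangle (area 98.00 mm²); the cube at (3, -0.5) (footprint 24×25) is included at this height (area 600.00 mm²); the r=6 cylinder at (1.5, -2.5) contributes a regular 12-gon of circumradius 6 (area = (12/2)·6.000²·sin(360°/12) = 108.00 mm²); Taking the first minus the rest: starting from the 24.5×4 cube (98.00 mm²), the 24×25 cube at (3, -0.5) partially overlaps it — only the 86.00 mm² overlap (of its 600.00 mm²) is removed, clipping the outline; the r=6 cylinder at (1.5, -2.5) partially overlaps it — only the 9.90 mm² overlap (of its 108.00 mm²) is removed, clipping the outline — area = 2.10 mm²; the r=11.5 cylinder at (4.5, 14) contributes a regular 12-gon of circumradius 11.5 (area = (12/2)·11.500²·sin(360°/12) = 396.75 mm²); Combining (union): the regions partially overlap — summed areas 398.85 mm² minus the doubly-counted overlap 1.76 mm² gives 397.09 mm² — area = 397.09 mm²; (rotated 75° about Z; rotation is an isometry so areas/perimeters/island counts are preserved). At z = 3.84: the cube does not reach this height (z outside [0, 3.5]); the 24×25 cube at (3, -0.5) contributes its full rectangle (area 600.00 mm²); the cylinder at (1.5, -2.5): section is a regular 12-gon, circumradius r=6 (area = (12/2)·6.000²·sin(360°/12) = 108.00 mm²); After the difference (first − rest): the first operand is absent here, so nothing remains; the r=11.5 cylinder at (4.5, 14) contributes a regular 12-gon of circumradius 11.5 (area = (12/2)·11.500²·sin(360°/12) = 396.75 mm²); Combining (union): only the r=11.5 cylinder at (4.5, 14) is present, so the union is just that shape — area = 396.75 mm²; (whole slice rotated 75° about Z — lengths, areas and connectivity unchanged). Checking containment: the cross-section at z = 3.84 is a subset of the cross-section at z = 2.88.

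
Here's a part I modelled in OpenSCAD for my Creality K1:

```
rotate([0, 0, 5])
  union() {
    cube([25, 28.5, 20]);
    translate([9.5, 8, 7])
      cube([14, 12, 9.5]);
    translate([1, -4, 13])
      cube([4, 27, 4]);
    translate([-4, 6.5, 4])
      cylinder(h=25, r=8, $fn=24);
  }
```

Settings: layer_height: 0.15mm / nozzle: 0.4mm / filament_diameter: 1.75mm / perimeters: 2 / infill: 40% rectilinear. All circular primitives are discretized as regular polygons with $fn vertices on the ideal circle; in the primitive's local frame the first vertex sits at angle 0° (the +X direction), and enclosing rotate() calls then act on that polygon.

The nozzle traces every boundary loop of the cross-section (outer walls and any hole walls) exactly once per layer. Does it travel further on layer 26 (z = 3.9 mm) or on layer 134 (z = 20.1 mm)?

layer 26 (z = 3.9 mm)

Layer 26 (z = 3.9): the cube is present — its section is the full 25×28.5 rectangle (perimeter 107.00 mm); the cube at (9.5, 8) does not reach this height (z outside [7, 16.5]); the cube at (1, -4) is not intersected at this z (z outside [13, 17]); the cylinder at (-4, 6.5) is not intersected at this z (z outside [4, 29]); Merging all regions: only the 25×28.5 cube is present, so the union is just that shape — boundary = 107.00 mm; (rotated 5° about Z; rotation is an isometry so areas/perimeters/island counts are preserved). So its perimeter = 107.00 mm. Layer 134 (z = 20.1): the cube does not reach this height (z outside [0, 20]); the cube at (9.5, 8) does not reach this height (z outside [7, 16.5]); the cube at (1, -4) is absent (z outside [13, 17]); the r=8 cylinder at (-4, 6.5) gives a regular 24-gon of circumradius 8 (constant along its height) (perimeter = 2·24·8.000·sin(180°/24) = 50.12 mm); Combining (union): only the r=8 cylinder at (-4, 6.5) is present, so the union is just that shape — boundary = 50.12 mm; (rotated 5° about Z; rotation is an isometry so areas/perimeters/island counts are preserved). So its perimeter = 50.12 mm. Layer 26 is larger (107.00 vs 50.12 mm).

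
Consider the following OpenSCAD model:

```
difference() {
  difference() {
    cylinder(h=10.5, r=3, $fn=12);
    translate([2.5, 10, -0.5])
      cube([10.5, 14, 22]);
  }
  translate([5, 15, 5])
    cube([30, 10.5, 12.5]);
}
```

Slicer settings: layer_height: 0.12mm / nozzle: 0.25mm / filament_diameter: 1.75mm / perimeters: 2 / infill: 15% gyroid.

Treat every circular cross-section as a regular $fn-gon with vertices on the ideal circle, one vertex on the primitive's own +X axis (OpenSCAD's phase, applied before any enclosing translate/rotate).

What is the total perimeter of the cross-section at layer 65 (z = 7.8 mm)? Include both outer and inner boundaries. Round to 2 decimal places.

At z = 7.8 mm: the r=3 cylinder gives a regular 12-gon of circumradius 3 (constant along its height) (perimeter = 2·12·3.000·sin(180°/12) = 18.63 mm); the 10.5×14 cube at (2.5, 10) contributes its full rectangle (perimeter 49.00 mm); After the difference (first − rest): starting from the r=3 cylinder, the 10.5×14 cube at (2.5, 10) misses the remaining region (no effect) — boundary = 18.63 mm; the cube at (5, 15) (footprint 30×10.5) is included at this height (perimeter 81.00 mm); Taking the first minus the rest: starting from the result so far, the 30×10.5 cube at (5, 15) misses the remaining region (no effect) — boundary = 18.63 mm. Overall, the cross-section is a single solid region. Total boundary length (outer) = 18.63 mm.

18.63 mm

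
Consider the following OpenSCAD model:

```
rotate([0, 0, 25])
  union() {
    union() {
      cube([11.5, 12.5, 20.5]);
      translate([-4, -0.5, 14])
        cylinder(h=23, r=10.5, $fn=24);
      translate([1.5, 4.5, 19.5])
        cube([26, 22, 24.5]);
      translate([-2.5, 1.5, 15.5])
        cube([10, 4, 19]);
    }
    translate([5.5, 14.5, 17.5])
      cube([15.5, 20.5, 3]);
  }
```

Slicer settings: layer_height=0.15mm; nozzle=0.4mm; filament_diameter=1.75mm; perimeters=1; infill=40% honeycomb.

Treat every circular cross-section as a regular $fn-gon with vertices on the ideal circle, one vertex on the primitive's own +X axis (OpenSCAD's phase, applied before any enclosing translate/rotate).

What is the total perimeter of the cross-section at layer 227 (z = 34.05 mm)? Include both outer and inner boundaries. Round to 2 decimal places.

At z = 34.05 mm: the cube is not intersected at this z (z outside [0, 20.5]); the r=10.5 cylinder at (-4, -0.5) contributes a regular 24-gon of circumradius 10.5 (perimeter = 2·24·10.500·sin(180°/24) = 65.79 mm); the cube at (1.5, 4.5) is present — its section is the full 26×22 rectangle (perimeter 96.00 mm); the 10×4 cube at (-2.5, 1.5) contributes its full rectangle (perimeter 28.00 mm); Taking the union: the regions partially overlap (shared area 43.21 mm²), so the edge portions inside another operand are dropped and the merged outline is re-measured after clipping — boundary = 147.52 mm; the cube at (5.5, 14.5) does not reach this height (z outside [17.5, 20.5]); Merging all regions: only that combined region is present, so the union is just that shape — boundary = 147.52 mm; (rotated 25° about Z; rotation is an isometry so areas/perimeters/island counts are preserved). Overall, the cross-section is a single solid region. Total boundary length (outer) = 147.52 mm.

147.52 mm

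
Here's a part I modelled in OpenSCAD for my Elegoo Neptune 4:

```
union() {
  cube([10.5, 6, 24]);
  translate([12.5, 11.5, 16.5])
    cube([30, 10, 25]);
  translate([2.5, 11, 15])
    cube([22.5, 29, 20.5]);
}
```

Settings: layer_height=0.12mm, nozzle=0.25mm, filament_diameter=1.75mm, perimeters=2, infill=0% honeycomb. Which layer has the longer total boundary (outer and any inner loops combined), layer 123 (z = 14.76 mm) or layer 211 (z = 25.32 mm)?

Layer 123 (z = 14.76): the cube is present — its section is the full 10.5×6 rectangle (perimeter 33.00 mm); the cube at (12.5, 11.5) is absent (z outside [16.5, 41.5]); the cube at (2.5, 11) does not reach this height (z outside [15, 35.5]); Combining (union): only the 10.5×6 cube is present, so the union is just that shape — boundary = 33.00 mm. So its perimeter = 33.00 mm. Layer 211 (z = 25.32): the cube is not intersected at this z (z outside [0, 24]); the cube at (12.5, 11.5) (footprint 30×10) is included at this height (perimeter 80.00 mm); the 22.5×29 cube at (2.5, 11) contributes its full rectangle (perimeter 103.00 mm); Combining (union): the regions partially overlap (shared area 125.00 mm²), so the edge portions inside another operand are dropped and the merged outline is re-measured after clipping — boundary = 138.00 mm. So its perimeter = 138.00 mm. Layer 211 is larger (138.00 vs 33.00 mm).

layer 211 (z = 25.32 mm)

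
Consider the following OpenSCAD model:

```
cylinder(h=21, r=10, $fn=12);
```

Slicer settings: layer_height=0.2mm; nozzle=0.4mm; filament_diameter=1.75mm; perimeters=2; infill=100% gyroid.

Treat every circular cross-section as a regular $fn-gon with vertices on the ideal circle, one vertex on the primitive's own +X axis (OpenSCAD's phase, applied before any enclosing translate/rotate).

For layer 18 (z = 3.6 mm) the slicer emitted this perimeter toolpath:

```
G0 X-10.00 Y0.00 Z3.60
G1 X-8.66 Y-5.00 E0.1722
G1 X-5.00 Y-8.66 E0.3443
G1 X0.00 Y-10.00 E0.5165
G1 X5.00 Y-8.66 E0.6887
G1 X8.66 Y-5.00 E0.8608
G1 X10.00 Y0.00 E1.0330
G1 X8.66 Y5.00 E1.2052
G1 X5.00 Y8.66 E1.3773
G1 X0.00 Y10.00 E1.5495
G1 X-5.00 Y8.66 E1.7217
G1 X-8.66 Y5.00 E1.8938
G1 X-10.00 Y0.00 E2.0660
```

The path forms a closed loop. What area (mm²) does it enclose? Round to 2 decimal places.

Apply the shoelace formula to the sequence of (X, Y) vertices; enclosed area = 299.99 mm².

299.99 mm²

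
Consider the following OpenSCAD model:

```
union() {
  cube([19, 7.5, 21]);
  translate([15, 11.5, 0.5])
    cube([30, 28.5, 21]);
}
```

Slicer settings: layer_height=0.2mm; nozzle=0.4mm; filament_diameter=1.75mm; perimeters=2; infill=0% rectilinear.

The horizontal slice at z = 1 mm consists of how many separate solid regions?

At z = 1 mm: the 19×7.5 cube contributes its full rectangle; the cube at (15, 11.5) is present — its section is the full 30×28.5 rectangle; Combining (union): the 2 present regions are separate (no shared area or edge), so areas and boundary lengths simply add and each stays a separate island — 2 connected regions. The result has 2 disconnected regions.

2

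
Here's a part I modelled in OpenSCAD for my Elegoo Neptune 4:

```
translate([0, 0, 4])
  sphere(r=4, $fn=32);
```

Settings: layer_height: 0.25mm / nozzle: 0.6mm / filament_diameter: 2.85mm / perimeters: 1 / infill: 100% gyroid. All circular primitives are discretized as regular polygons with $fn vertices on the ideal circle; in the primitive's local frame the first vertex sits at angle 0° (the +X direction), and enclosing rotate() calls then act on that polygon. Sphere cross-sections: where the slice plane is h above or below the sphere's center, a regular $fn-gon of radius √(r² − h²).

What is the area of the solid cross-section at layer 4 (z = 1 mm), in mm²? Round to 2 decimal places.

At z = 1 mm: the r=4 sphere slices to a regular 32-gon of circumradius 2.646 (√(r²−h²) with h=3 from center) (area = (32/2)·2.646²·sin(360°/32) = 21.85 mm²). Overall, the cross-section is a single solid region. Net area = 21.85 mm².

21.85 mm²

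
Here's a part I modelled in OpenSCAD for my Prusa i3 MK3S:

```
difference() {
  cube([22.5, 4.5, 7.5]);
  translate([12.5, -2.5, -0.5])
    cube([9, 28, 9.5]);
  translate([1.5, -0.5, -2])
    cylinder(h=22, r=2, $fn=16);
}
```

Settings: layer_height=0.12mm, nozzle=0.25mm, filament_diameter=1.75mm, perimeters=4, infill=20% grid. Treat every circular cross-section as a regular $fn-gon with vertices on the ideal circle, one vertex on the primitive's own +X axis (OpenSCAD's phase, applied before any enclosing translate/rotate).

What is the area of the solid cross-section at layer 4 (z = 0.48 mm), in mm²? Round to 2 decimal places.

At z = 0.48 mm: the cube (footprint 22.5×4.5) is included at this height (area 101.25 mm²); the 9×28 cube at (12.5, -2.5) contributes its full rectangle (area 252.00 mm²); the r=2 cylinder at (1.5, -0.5) contributes a regular 16-gon of circumradius 2 (area = (16/2)·2.000²·sin(360°/16) = 12.25 mm²); Subtracting the remaining from the first: starting from the 22.5×4.5 cube (101.25 mm²), the 9×28 cube at (12.5, -2.5) partially overlaps it — only the 40.50 mm² overlap (of its 252.00 mm²) is removed, clipping the outline; the r=2 cylinder at (1.5, -0.5) partially overlaps it — only the 3.98 mm² overlap (of its 12.25 mm²) is removed, clipping the outline — area = 56.77 mm². Overall, the cross-section has 2 separate islands. Net area = 56.77 mm².

56.77 mm²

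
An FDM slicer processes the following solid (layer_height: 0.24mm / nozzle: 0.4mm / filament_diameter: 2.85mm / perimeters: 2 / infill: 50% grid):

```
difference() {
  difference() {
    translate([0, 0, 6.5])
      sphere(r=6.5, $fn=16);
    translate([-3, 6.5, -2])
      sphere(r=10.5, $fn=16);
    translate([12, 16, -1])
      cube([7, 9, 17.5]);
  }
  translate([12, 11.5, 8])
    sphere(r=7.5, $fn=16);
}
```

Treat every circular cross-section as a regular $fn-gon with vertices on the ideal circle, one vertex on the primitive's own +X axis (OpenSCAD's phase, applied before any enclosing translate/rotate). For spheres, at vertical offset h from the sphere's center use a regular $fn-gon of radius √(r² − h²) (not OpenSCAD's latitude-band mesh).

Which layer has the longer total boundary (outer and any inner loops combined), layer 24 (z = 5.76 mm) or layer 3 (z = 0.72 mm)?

Layer 24 (z = 5.76): the r=6.5 sphere slices to a regular 16-gon of circumradius 6.458 (√(r²−h²) with h=0.74 from center) (perimeter = 2·16·6.458·sin(180°/16) = 40.31 mm); the r=10.5 sphere at (-3, 6.5) contributes a regular 16-gon of circumradius √(10.5²−7.76²) = 7.073 (perimeter = 2·16·7.073·sin(180°/16) = 44.16 mm); the 7×9 cube at (12, 16) contributes its full rectangle (perimeter 32.00 mm); Subtracting the remaining from the first: starting from the r=6.5 sphere, the r=10.5 sphere at (-3, 6.5) partially overlaps it — only the 49.19 mm² overlap (of its 153.17 mm²) is removed, clipping the outline; the 7×9 cube at (12, 16) misses the remaining region (no effect) — boundary = 39.71 mm; the r=7.5 sphere at (12, 11.5) contributes a regular 16-gon of circumradius √(7.5²−2.24²) = 7.158 (perimeter = 2·16·7.158·sin(180°/16) = 44.68 mm); After the difference (first − rest): starting from that combined region, the r=7.5 sphere at (12, 11.5) misses the remaining region (no effect) — boundary = 39.71 mm. So its perimeter = 39.71 mm. Layer 3 (z = 0.72): the sphere: section is a regular 16-gon, circumradius = √(r²−h²) = √(6.5²−5.78²) = 2.973 (perimeter = 2·16·2.973·sin(180°/16) = 18.56 mm); the r=10.5 sphere at (-3, 6.5) contributes a regular 16-gon of circumradius √(10.5²−2.72²) = 10.142 (perimeter = 2·16·10.142·sin(180°/16) = 63.31 mm); the 7×9 cube at (12, 16) contributes its full rectangle (perimeter 32.00 mm); After the difference (first − rest): starting from the r=6.5 sphere, the r=10.5 sphere at (-3, 6.5) partially overlaps it — only the 27.02 mm² overlap (of its 314.88 mm²) is removed, clipping the outline; the 7×9 cube at (12, 16) misses the remaining region (no effect) — boundary = 2.73 mm; the sphere at (12, 11.5): section is a regular 16-gon, circumradius = √(r²−h²) = √(7.5²−7.28²) = 1.803 (perimeter = 2·16·1.803·sin(180°/16) = 11.26 mm); Taking the first minus the rest: starting from the result so far, the r=7.5 sphere at (12, 11.5) misses the remaining region (no effect) — boundary = 2.73 mm. So its perimeter = 2.73 mm. Layer 24 is larger (39.71 vs 2.73 mm).

layer 24 (z = 5.76 mm)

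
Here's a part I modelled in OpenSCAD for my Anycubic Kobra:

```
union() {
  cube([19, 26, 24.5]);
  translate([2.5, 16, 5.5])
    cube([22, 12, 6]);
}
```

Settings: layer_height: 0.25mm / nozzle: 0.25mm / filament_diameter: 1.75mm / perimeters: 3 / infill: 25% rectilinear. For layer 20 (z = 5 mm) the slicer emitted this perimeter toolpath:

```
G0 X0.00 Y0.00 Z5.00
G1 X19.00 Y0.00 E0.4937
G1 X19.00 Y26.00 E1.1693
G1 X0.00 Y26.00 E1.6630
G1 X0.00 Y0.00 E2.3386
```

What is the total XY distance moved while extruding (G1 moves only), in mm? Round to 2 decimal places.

Sum the Euclidean lengths of each G1 segment: total = 90.00 mm.

90.00 mm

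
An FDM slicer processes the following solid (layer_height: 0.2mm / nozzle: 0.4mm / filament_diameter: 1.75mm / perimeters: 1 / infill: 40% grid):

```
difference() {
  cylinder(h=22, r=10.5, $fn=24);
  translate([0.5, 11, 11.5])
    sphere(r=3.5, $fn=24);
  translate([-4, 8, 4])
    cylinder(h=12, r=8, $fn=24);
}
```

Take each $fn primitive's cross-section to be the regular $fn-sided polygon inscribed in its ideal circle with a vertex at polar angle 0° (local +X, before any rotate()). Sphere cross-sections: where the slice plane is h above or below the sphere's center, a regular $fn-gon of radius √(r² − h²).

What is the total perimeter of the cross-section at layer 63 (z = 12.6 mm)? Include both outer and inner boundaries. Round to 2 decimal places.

At z = 12.6 mm: the cylinder: section is a regular 24-gon, circumradius r=10.5 (perimeter = 2·24·10.500·sin(180°/24) = 65.79 mm); the r=3.5 sphere at (0.5, 11) contributes a regular 24-gon of circumradius √(3.5²−1.1²) = 3.323 (perimeter = 2·24·3.323·sin(180°/24) = 20.82 mm); the r=8 cylinder at (-4, 8) gives a regular 24-gon of circumradius 8 (constant along its height) (perimeter = 2·24·8.000·sin(180°/24) = 50.12 mm); Taking the first minus the rest: starting from the r=10.5 cylinder, the r=3.5 sphere at (0.5, 11) partially overlaps it — only the 12.34 mm² overlap (of its 34.29 mm²) is removed, clipping the outline; the r=8 cylinder at (-4, 8) partially overlaps it — only the 93.32 mm² overlap (of its 198.77 mm²) is removed, clipping the outline — boundary = 69.57 mm. Overall, the cross-section is a single solid region. Total boundary length (outer) = 69.57 mm.

69.57 mm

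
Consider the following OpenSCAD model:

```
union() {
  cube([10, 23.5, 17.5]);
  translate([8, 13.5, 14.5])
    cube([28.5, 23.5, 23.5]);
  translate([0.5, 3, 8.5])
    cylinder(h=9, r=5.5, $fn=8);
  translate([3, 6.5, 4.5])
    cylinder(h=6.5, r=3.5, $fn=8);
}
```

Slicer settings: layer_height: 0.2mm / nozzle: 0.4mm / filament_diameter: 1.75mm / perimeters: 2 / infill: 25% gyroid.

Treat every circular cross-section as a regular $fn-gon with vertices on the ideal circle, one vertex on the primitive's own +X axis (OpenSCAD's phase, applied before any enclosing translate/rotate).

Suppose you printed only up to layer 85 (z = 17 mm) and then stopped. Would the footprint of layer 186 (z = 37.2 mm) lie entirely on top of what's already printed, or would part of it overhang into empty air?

entirely on top

Compare the two slices. At z = 17: the cube is present — its section is the full 10×23.5 rectangle (area 235.00 mm²); the cube at (8, 13.5) (footprint 28.5×23.5) is included at this height (area 669.75 mm²); the r=5.5 cylinder at (0.5, 3) gives a regular 8-gon of circumradius 5.5 (constant along its height) (area = (8/2)·5.500²·sin(360°/8) = 85.56 mm²); the cylinder at (3, 6.5) is absent (z outside [4.5, 11]); Merging all regions: the regions partially overlap — summed areas 990.31 mm² minus the doubly-counted overlap 60.22 mm² gives 930.09 mm² — area = 930.09 mm². At z = 37.2: the cube is absent (z outside [0, 17.5]); the 28.5×23.5 cube at (8, 13.5) contributes its full rectangle (area 669.75 mm²); the cylinder at (0.5, 3) is absent (z outside [8.5, 17.5]); the cylinder at (3, 6.5) is not intersected at this z (z outside [4.5, 11]); Combining (union): only the 28.5×23.5 cube at (8, 13.5) is present, so the union is just that shape — area = 669.75 mm². Checking containment: the cross-section at z = 37.2 is a subset of the cross-section at z = 17.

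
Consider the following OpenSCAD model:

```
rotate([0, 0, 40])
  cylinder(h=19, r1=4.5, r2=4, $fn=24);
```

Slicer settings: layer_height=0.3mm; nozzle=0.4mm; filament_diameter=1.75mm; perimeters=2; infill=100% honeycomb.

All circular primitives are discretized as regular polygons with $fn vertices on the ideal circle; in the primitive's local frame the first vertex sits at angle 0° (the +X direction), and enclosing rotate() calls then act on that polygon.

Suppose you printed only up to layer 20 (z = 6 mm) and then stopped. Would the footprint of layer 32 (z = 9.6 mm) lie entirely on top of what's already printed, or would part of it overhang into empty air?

entirely on top

Compare the two slices. At z = 6: the cone contributes a regular 24-gon of circumradius 4.342 (interpolated between r1=4.5 and r2=4 at t=0.316) (area = (24/2)·4.342²·sin(360°/24) = 58.56 mm²); (rotated 40° about Z; rotation is an isometry so areas/perimeters/island counts are preserved). At z = 9.6: the cone (r1=4.5→r2=4) has section circumradius 4.247 here — a regular 24-gon (area = (24/2)·4.247²·sin(360°/24) = 56.03 mm²); (whole slice rotated 40° about Z — lengths, areas and connectivity unchanged). Checking containment: the cross-section at z = 9.6 is a subset of the cross-section at z = 6.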